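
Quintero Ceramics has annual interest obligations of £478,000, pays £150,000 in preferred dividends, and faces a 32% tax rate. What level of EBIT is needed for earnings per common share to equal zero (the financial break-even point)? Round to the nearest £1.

Grossing the preferred dividend up to pre-tax terms: £150,000 / (1 − 0.32) = £220,588.24.
Financial break-even EBIT = interest + D_p ÷ (1 − t) = £478,000 + £220,588.24 = £698,588.24.

£698,588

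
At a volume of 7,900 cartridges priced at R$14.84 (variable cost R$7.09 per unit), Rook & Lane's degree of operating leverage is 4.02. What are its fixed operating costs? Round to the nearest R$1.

R$45,995

At 7,900 units, contribution = 7,900 × R$7.75 = R$61,225.00.
DOL = contribution / EBIT, so EBIT = R$61,225.00 / 4.02 = R$15,230.10.
And FC = contribution − EBIT = R$61,225.00 − R$15,230.10 = R$45,995.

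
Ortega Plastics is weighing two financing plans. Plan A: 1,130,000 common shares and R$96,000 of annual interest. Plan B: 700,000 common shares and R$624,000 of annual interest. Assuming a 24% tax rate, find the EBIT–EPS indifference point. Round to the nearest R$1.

R$1,483,535

Set EPS_A = EPS_B: (EBIT − R$96,000)(1 − 0.24) ÷ 1,130,000 = (EBIT − R$624,000)(1 − 0.24) ÷ 700,000.
Cancelling (1 − t) and cross-multiplying: 700,000·(EBIT − 96,000) = 1,130,000·(EBIT − 624,000).
Solving, EBIT = (624,000·1,130,000 − 96,000·700,000) / (1,130,000 − 700,000) = 637,920,000,000 / 430,000 = 1,483,534.88.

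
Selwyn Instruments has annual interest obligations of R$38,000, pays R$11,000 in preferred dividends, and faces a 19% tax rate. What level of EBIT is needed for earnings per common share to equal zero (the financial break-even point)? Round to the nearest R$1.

R$51,580

Preferred dividends are paid after tax, so their pre-tax equivalent is R$11,000 ÷ (1 − 0.19) = R$13,580.25.
Financial break-even EBIT = interest + D_p ÷ (1 − t) = R$38,000 + R$13,580.25 = R$51,580.25.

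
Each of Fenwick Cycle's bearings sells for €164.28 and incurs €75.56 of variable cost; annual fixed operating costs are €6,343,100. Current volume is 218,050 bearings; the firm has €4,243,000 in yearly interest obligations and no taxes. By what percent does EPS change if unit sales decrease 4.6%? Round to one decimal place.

-10.2%

At 218,050 units, contribution = 218,050 × €88.72 = €19,345,396.00.
Operating income = contribution − fixed costs = €19,345,396.00 − €6,343,100 = €13,002,296.00.
After interest of €4,243,000.00, pre-tax earnings = €8,759,296.00.
DCL = total CM / (EBIT − I) = €19,345,396.00 / €8,759,296.00 = 2.2086.
%ΔEPS = DCL × %ΔSales = 2.2086 × -4.6% = -10.2%.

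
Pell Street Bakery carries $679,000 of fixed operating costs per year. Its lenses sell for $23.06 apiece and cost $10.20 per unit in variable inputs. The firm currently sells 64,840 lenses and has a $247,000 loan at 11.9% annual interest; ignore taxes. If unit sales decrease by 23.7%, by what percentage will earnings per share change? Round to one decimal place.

Total contribution margin = 64,840 × $12.86 = $833,842.40.
Subtracting fixed costs: EBIT = $833,842.40 − $679,000 = $154,842.40.
Interest = $29,393.00, so EBIT − I = $125,449.40.
DCL = total CM / (EBIT − I) = $833,842.40 / $125,449.40 = 6.6468.
%ΔEPS = DCL × %ΔSales = 6.6468 × -23.7% = -157.5%.

-157.5%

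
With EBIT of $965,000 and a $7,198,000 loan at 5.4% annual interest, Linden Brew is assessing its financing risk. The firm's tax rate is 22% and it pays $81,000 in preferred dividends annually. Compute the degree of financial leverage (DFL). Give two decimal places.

Annual interest charges come to $388,692.00.
Preferred dividends grossed up pre-tax: $81,000 / (1 − 0.22) = $103,846.15.
DFL = EBIT ÷ [EBIT − I − D_p/(1−t)] = $965,000 ÷ [$965,000 − $388,692.00 − $103,846.15] = $965,000 ÷ $472,461.85 = 2.0425.

2.04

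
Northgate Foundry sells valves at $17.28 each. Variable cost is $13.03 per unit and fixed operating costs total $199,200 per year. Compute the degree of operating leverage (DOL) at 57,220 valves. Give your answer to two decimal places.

Contribution at this volume is 57,220 × $4.25 = $243,185.00.
Subtracting fixed costs: EBIT = $243,185.00 − $199,200 = $43,985.00.
So DOL = total CM / EBIT = $243,185.00 / $43,985.00 = 5.5288.

5.53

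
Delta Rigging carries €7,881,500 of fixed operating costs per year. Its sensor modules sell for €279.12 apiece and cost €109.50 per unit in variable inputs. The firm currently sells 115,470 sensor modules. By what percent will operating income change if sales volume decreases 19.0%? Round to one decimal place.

-31.8%

At 115,470 units, contribution = 115,470 × €169.62 = €19,586,021.40.
EBIT = €19,586,021.40 − €7,881,500 = €11,704,521.40.
So DOL = total CM / EBIT = €19,586,021.40 / €11,704,521.40 = 1.6734.
Operating income changes by 1.6734 × -19.0% = -31.8%.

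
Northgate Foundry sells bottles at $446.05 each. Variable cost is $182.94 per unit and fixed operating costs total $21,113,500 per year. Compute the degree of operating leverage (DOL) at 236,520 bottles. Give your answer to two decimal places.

Contribution at this volume is 236,520 × $263.11 = $62,230,777.20.
EBIT = $62,230,777.20 − $21,113,500 = $41,117,277.20.
So DOL = total CM / EBIT = $62,230,777.20 / $41,117,277.20 = 1.5135.

1.51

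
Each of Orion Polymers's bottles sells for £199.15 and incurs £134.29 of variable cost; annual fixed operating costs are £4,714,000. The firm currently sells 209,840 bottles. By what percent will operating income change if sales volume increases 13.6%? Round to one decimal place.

+20.8%

Contribution at this volume is 209,840 × £64.86 = £13,610,222.40.
Subtracting fixed costs: EBIT = £13,610,222.40 − £4,714,000 = £8,896,222.40.
So DOL = total CM / EBIT = £13,610,222.40 / £8,896,222.40 = 1.5299.
Operating income changes by 1.5299 × +13.6% = +20.8%.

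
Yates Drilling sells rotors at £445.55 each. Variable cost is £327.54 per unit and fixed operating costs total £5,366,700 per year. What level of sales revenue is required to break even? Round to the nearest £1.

Contribution margin per unit = £445.55 − £327.54 = £118.01, a CM ratio of £118.01 ÷ £445.55 = 0.2649.
Break-even revenue = fixed costs × price ÷ CM = £5,366,700 × £445.55 ÷ £118.01 = £20,262,123.

£20,262,123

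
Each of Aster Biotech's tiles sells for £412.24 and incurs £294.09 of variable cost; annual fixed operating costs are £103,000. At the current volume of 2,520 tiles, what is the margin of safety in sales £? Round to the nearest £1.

Contribution margin per unit = £412.24 − £294.09 = £118.15. Break-even units = £103,000 ÷ £118.15 = 871.77; break-even revenue = 871.77 × £412.24 = £359,379.77.
Actual sales revenue = 2,520 × £412.24 = £1,038,844.80.
Margin of safety = £1,038,844.80 − £359,379.77 = £679,465.

£679,465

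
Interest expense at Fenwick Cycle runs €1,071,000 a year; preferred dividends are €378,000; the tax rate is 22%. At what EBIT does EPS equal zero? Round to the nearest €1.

€1,555,615

Grossing the preferred dividend up to pre-tax terms: €378,000 / (1 − 0.22) = €484,615.38.
Financial break-even EBIT = interest + D_p ÷ (1 − t) = €1,071,000 + €484,615.38 = €1,555,615.38.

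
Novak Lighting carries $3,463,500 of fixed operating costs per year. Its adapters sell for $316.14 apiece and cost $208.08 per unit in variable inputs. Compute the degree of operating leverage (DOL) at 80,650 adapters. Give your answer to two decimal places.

Total contribution margin = 80,650 × $108.06 = $8,715,039.00.
Operating income = contribution − fixed costs = $8,715,039.00 − $3,463,500 = $5,251,539.00.
So DOL = total CM / EBIT = $8,715,039.00 / $5,251,539.00 = 1.6595.

1.66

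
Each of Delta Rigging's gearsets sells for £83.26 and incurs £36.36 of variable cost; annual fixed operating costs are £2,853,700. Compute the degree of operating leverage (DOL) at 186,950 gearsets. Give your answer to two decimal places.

Contribution at this volume is 186,950 × £46.90 = £8,767,955.00.
Subtracting fixed costs: EBIT = £8,767,955.00 − £2,853,700 = £5,914,255.00.
Degree of operating leverage = £8,767,955.00 / £5,914,255.00 = 1.4825.

1.48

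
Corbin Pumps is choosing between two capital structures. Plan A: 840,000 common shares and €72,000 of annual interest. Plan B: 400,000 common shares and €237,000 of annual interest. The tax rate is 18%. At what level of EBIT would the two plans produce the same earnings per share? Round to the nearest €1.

At indifference, (EBIT − 72,000)(1 − t)/840,000 = (EBIT − 237,000)(1 − t)/400,000.
The (1 − t) factor cancels: (EBIT − 72,000) × 400,000 = (EBIT − 237,000) × 840,000.
EBIT × (840,000 − 400,000) = 237,000 × 840,000 − 72,000 × 400,000 = 170,280,000,000, so EBIT = 170,280,000,000 ÷ 440,000 = 387,000.00.

€387,000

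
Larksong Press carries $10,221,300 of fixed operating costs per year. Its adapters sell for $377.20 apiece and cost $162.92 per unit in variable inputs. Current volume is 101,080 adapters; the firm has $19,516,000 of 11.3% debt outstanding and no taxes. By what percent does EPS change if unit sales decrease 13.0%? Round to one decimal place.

Contribution at this volume is 101,080 × $214.28 = $21,659,422.40.
Subtracting fixed costs: EBIT = $21,659,422.40 − $10,221,300 = $11,438,122.40.
After interest of $2,205,308.00, pre-tax earnings = $9,232,814.40.
DCL = total CM / (EBIT − I) = $21,659,422.40 / $9,232,814.40 = 2.3459.
EPS therefore changes by 2.3459 × (-13.0%) = -30.5%.

-30.5%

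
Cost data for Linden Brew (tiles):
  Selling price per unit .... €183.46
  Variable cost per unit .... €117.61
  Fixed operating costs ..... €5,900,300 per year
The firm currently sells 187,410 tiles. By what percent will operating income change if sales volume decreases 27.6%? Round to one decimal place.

Total contribution margin = 187,410 × €65.85 = €12,340,948.50.
Operating income = contribution − fixed costs = €12,340,948.50 − €5,900,300 = €6,440,648.50.
DOL = contribution ÷ EBIT = €12,340,948.50 ÷ €6,440,648.50 = 1.9161.
%ΔEBIT = DOL × %ΔSales = 1.9161 × -27.6% = -52.9%.

-52.9%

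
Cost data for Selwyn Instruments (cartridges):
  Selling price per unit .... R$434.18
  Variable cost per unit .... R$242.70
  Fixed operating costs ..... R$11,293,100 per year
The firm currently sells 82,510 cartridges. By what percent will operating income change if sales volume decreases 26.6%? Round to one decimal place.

At 82,510 units, contribution = 82,510 × R$191.48 = R$15,799,014.80.
Operating income = contribution − fixed costs = R$15,799,014.80 − R$11,293,100 = R$4,505,914.80.
DOL = contribution ÷ EBIT = R$15,799,014.80 ÷ R$4,505,914.80 = 3.5063.
%ΔEBIT = DOL × %ΔSales = 3.5063 × -26.6% = -93.3%.

-93.3%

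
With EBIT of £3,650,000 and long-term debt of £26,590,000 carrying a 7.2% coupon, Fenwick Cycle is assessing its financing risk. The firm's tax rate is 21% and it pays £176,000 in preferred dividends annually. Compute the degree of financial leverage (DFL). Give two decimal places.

2.41

Interest = £1,914,480.00.
Pre-tax preferred-dividend burden = £176,000 ÷ (1 − 0.21) = £222,784.81.
DFL = EBIT ÷ [EBIT − I − D_p/(1−t)] = £3,650,000 ÷ [£3,650,000 − £1,914,480.00 − £222,784.81] = £3,650,000 ÷ £1,512,735.19 = 2.4128.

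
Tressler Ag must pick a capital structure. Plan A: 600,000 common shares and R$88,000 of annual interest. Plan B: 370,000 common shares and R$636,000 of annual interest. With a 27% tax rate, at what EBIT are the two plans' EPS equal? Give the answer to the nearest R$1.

Set EPS_A = EPS_B: (EBIT − R$88,000)(1 − 0.27) ÷ 600,000 = (EBIT − R$636,000)(1 − 0.27) ÷ 370,000.
Cancelling (1 − t) and cross-multiplying: 370,000·(EBIT − 88,000) = 600,000·(EBIT − 636,000).
EBIT × (600,000 − 370,000) = 636,000 × 600,000 − 88,000 × 370,000 = 349,040,000,000, so EBIT = 349,040,000,000 ÷ 230,000 = 1,517,565.22.

R$1,517,565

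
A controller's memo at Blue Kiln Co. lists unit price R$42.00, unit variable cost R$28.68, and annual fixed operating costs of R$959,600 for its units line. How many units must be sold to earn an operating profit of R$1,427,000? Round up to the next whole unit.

Each unit contributes R$42.00 − R$28.68 = R$13.32.
Required volume = (fixed costs + target profit) ÷ CM = (R$959,600 + R$1,427,000) ÷ R$13.32 = 179,174.17, so 179,175 units.

179,175 units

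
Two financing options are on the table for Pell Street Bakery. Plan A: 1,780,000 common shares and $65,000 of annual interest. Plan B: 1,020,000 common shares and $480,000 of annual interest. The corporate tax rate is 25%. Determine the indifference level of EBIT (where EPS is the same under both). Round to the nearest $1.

At indifference, (EBIT − 65,000)(1 − t)/1,780,000 = (EBIT − 480,000)(1 − t)/1,020,000.
Cancelling (1 − t) and cross-multiplying: 1,020,000·(EBIT − 65,000) = 1,780,000·(EBIT − 480,000).
EBIT × (1,780,000 − 1,020,000) = 480,000 × 1,780,000 − 65,000 × 1,020,000 = 788,100,000,000, so EBIT = 788,100,000,000 ÷ 760,000 = 1,036,973.68.

$1,036,974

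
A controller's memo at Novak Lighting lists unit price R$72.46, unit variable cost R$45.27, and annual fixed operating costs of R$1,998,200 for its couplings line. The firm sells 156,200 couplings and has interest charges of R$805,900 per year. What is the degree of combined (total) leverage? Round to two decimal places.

2.94

At 156,200 units, contribution = 156,200 × R$27.19 = R$4,247,078.00.
EBIT = R$4,247,078.00 − R$1,998,200 = R$2,248,878.00. Interest = R$805,900.00, so EBIT − I = R$1,442,978.00.
DCL = contribution ÷ (EBIT − I) = R$4,247,078.00 ÷ R$1,442,978.00 = 2.9433.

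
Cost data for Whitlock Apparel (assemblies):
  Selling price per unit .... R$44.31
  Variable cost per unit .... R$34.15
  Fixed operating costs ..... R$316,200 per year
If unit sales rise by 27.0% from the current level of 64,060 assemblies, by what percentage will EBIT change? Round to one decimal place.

+52.5%

At 64,060 units, contribution = 64,060 × R$10.16 = R$650,849.60.
Subtracting fixed costs: EBIT = R$650,849.60 − R$316,200 = R$334,649.60.
Degree of operating leverage = R$650,849.60 / R$334,649.60 = 1.9449.
Operating income changes by 1.9449 × +27.0% = +52.5%.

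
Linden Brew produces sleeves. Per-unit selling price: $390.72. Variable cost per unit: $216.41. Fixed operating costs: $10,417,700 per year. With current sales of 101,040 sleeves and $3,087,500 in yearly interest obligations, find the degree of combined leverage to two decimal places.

4.29

At 101,040 units, contribution = 101,040 × $174.31 = $17,612,282.40.
Subtracting fixed costs: EBIT = $17,612,282.40 − $10,417,700 = $7,194,582.40. Interest = $3,087,500.00, so EBIT − I = $4,107,082.40.
Degree of total leverage = total CM / (EBIT − interest) = $17,612,282.40 / $4,107,082.40 = 4.2883.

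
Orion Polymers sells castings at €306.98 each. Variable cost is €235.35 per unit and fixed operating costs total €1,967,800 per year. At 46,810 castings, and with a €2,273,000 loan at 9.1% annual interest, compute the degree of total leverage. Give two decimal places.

At 46,810 units, contribution = 46,810 × €71.63 = €3,353,000.30.
EBIT = €3,353,000.30 − €1,967,800 = €1,385,200.30. Interest = €206,843.00.
DOL = €3,353,000.30 ÷ €1,385,200.30 = 2.4206; DFL = €1,385,200.30 ÷ €1,178,357.30 = 1.1755.
Combined leverage = 2.4206 × 1.1755 = 2.8454.

2.85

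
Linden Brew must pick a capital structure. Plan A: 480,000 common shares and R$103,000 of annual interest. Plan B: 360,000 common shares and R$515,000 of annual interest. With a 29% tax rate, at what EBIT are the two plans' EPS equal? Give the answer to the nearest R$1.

Set EPS_A = EPS_B: (EBIT − R$103,000)(1 − 0.29) ÷ 480,000 = (EBIT − R$515,000)(1 − 0.29) ÷ 360,000.
The (1 − t) factor cancels: (EBIT − 103,000) × 360,000 = (EBIT − 515,000) × 480,000.
EBIT × (480,000 − 360,000) = 515,000 × 480,000 − 103,000 × 360,000 = 210,120,000,000, so EBIT = 210,120,000,000 ÷ 120,000 = 1,751,000.00.

R$1,751,000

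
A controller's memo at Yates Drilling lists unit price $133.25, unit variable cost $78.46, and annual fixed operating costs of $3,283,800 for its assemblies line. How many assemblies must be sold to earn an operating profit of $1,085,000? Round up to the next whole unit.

Each unit contributes $133.25 − $78.46 = $54.79.
Required volume = (fixed costs + target profit) ÷ CM = ($3,283,800 + $1,085,000) ÷ $54.79 = 79,737.18, so 79,738 assemblies.

79,738 assemblies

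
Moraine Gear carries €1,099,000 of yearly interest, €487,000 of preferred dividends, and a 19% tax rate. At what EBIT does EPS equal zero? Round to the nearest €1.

€1,700,235

Preferred dividends are paid after tax, so their pre-tax equivalent is €487,000 ÷ (1 − 0.19) = €601,234.57.
EPS = 0 when EBIT covers interest plus the pre-tax preferred burden: €1,099,000 + €601,234.57 = €1,700,234.57.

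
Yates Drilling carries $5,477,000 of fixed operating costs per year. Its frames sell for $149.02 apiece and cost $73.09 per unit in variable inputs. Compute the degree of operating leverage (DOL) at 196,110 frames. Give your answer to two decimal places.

Contribution at this volume is 196,110 × $75.93 = $14,890,632.30.
Subtracting fixed costs: EBIT = $14,890,632.30 − $5,477,000 = $9,413,632.30.
So DOL = total CM / EBIT = $14,890,632.30 / $9,413,632.30 = 1.5818.

1.58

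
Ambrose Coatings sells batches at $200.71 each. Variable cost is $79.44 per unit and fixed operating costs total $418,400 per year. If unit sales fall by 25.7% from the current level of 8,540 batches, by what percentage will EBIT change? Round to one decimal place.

Contribution at this volume is 8,540 × $121.27 = $1,035,645.80.
EBIT = $1,035,645.80 − $418,400 = $617,245.80.
DOL = contribution ÷ EBIT = $1,035,645.80 ÷ $617,245.80 = 1.6778.
So EBIT moves 1.6778 × (-25.7%) = -43.1%.

-43.1%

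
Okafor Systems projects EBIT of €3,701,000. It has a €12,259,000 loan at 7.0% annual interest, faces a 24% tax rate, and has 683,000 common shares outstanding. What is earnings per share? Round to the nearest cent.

Pre-tax income = €3,701,000 − €858,130.00 = €2,842,870.00.
After tax at 24%: net income = €2,842,870.00 × 0.76 = €2,160,581.20.
Per share: €2,160,581.20 / 683,000 shares = €3.16.

€3.16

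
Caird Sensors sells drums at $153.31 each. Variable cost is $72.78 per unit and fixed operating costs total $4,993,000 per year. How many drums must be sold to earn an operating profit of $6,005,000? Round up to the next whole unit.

Unit CM = price − variable cost = $153.31 − $72.78 = $80.53.
Required volume = (fixed costs + target profit) ÷ CM = ($4,993,000 + $6,005,000) ÷ $80.53 = 136,570.22, so 136,571 drums.

136,571 drums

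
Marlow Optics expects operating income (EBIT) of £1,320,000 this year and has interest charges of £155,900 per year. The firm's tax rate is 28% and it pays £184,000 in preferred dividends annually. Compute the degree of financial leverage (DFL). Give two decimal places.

1.45

Annual interest charges come to £155,900.00.
Preferred dividends grossed up pre-tax: £184,000 / (1 − 0.28) = £255,555.56.
DFL = EBIT ÷ [EBIT − I − D_p/(1−t)] = £1,320,000 ÷ [£1,320,000 − £155,900.00 − £255,555.56] = £1,320,000 ÷ £908,544.44 = 1.4529.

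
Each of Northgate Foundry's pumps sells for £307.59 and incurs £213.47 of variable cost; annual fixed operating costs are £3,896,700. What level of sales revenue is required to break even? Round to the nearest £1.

£12,734,657

Contribution margin per unit = £307.59 − £213.47 = £94.12, a CM ratio of £94.12 ÷ £307.59 = 0.3060.
Break-even sales = FC ÷ CM ratio = £3,896,700 × £307.59 / £94.12 = £12,734,657.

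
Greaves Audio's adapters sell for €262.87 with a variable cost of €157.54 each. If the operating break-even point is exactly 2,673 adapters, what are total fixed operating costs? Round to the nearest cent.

Contribution margin per unit = €262.87 − €157.54 = €105.33.
Since BE = FC / CM, FC = 2,673 × €105.33 = €281,547.09.

€281,547.09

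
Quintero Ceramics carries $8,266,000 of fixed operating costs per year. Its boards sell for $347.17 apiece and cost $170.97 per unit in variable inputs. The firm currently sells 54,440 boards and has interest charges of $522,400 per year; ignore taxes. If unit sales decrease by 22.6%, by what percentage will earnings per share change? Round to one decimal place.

-269.7%

At 54,440 units, contribution = 54,440 × $176.20 = $9,592,328.00.
Operating income = contribution − fixed costs = $9,592,328.00 − $8,266,000 = $1,326,328.00.
After interest of $522,400.00, pre-tax earnings = $803,928.00.
DCL = total CM / (EBIT − I) = $9,592,328.00 / $803,928.00 = 11.9318.
%ΔEPS = DCL × %ΔSales = 11.9318 × -22.6% = -269.7%.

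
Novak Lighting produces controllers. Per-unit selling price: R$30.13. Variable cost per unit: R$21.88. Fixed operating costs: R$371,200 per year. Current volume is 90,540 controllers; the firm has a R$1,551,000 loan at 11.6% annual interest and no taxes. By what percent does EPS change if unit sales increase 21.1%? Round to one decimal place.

+80.5%

Total contribution margin = 90,540 × R$8.25 = R$746,955.00.
EBIT = R$746,955.00 − R$371,200 = R$375,755.00.
Interest = R$179,916.00, so EBIT − I = R$195,839.00.
Degree of combined leverage = contribution ÷ (EBIT − I) = R$746,955.00 ÷ R$195,839.00 = 3.8141.
%ΔEPS = DCL × %ΔSales = 3.8141 × +21.1% = +80.5%.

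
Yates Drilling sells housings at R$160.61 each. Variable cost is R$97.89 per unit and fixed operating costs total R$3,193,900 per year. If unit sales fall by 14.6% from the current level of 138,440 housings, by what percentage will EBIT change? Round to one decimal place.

-23.1%

Total contribution margin = 138,440 × R$62.72 = R$8,682,956.80.
Operating income = contribution − fixed costs = R$8,682,956.80 − R$3,193,900 = R$5,489,056.80.
DOL = contribution ÷ EBIT = R$8,682,956.80 ÷ R$5,489,056.80 = 1.5819.
Operating income changes by 1.5819 × -14.6% = -23.1%.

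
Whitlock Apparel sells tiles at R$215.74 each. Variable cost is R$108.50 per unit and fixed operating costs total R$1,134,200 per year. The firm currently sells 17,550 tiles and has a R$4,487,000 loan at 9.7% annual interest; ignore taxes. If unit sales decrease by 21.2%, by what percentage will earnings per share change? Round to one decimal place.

-127.6%

Contribution at this volume is 17,550 × R$107.24 = R$1,882,062.00.
Operating income = contribution − fixed costs = R$1,882,062.00 − R$1,134,200 = R$747,862.00.
After interest of R$435,239.00, pre-tax earnings = R$312,623.00.
DCL = total CM / (EBIT − I) = R$1,882,062.00 / R$312,623.00 = 6.0202.
EPS therefore changes by 6.0202 × (-21.2%) = -127.6%.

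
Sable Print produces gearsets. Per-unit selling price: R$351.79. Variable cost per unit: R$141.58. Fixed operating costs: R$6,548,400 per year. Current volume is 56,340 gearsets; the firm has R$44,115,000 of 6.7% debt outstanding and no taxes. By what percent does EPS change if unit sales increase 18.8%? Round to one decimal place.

+95.2%

Contribution at this volume is 56,340 × R$210.21 = R$11,843,231.40.
EBIT = R$11,843,231.40 − R$6,548,400 = R$5,294,831.40.
After interest of R$2,955,705.00, pre-tax earnings = R$2,339,126.40.
DCL = total CM / (EBIT − I) = R$11,843,231.40 / R$2,339,126.40 = 5.0631.
%ΔEPS = DCL × %ΔSales = 5.0631 × +18.8% = +95.2%.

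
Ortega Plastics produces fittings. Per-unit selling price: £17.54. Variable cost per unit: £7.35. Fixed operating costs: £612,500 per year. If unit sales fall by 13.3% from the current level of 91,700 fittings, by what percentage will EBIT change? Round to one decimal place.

-38.6%

Contribution at this volume is 91,700 × £10.19 = £934,423.00.
Operating income = contribution − fixed costs = £934,423.00 − £612,500 = £321,923.00.
So DOL = total CM / EBIT = £934,423.00 / £321,923.00 = 2.9026.
Operating income changes by 2.9026 × -13.3% = -38.6%.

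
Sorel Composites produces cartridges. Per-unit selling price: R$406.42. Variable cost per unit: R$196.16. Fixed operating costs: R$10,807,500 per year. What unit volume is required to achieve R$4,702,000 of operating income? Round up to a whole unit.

73,764 cartridges

Unit CM = price − variable cost = R$406.42 − R$196.16 = R$210.26.
Need Q such that Q × R$210.26 − R$10,807,500 = R$4,702,000, i.e. Q = R$15,509,500 / R$210.26 = 73,763.44 → 73,764.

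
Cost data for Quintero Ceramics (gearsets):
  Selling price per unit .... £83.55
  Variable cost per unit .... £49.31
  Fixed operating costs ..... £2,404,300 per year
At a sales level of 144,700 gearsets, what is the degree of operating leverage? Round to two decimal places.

1.94

At 144,700 units, contribution = 144,700 × £34.24 = £4,954,528.00.
Subtracting fixed costs: EBIT = £4,954,528.00 − £2,404,300 = £2,550,228.00.
So DOL = total CM / EBIT = £4,954,528.00 / £2,550,228.00 = 1.9428.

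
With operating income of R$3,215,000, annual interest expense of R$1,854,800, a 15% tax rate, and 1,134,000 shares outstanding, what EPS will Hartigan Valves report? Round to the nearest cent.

Interest = R$1,854,800.00, so EBT = R$3,215,000 − R$1,854,800.00 = R$1,360,200.00.
Net income = R$1,360,200.00 × (1 − 0.15) = R$1,156,170.00.
Per share: R$1,156,170.00 / 1,134,000 shares = R$1.02.

R$1.02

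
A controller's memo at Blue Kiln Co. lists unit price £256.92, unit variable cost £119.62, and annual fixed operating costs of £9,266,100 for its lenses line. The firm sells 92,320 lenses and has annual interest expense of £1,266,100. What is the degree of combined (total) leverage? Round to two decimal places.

At 92,320 units, contribution = 92,320 × £137.30 = £12,675,536.00.
EBIT = £12,675,536.00 − £9,266,100 = £3,409,436.00. Interest = £1,266,100.00, so EBIT − I = £2,143,336.00.
DCL = contribution ÷ (EBIT − I) = £12,675,536.00 ÷ £2,143,336.00 = 5.9139.

5.91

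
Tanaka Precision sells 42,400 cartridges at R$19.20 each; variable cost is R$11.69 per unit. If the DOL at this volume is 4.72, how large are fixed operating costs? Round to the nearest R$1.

R$250,961

At 42,400 units, contribution = 42,400 × R$7.51 = R$318,424.00.
DOL = contribution / EBIT, so EBIT = R$318,424.00 / 4.72 = R$67,462.71.
And FC = contribution − EBIT = R$318,424.00 − R$67,462.71 = R$250,961.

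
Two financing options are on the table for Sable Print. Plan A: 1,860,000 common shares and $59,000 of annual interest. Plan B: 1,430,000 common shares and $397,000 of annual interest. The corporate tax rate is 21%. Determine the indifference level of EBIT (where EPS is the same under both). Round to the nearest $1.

$1,521,047

At indifference, (EBIT − 59,000)(1 − t)/1,860,000 = (EBIT − 397,000)(1 − t)/1,430,000.
Cancelling (1 − t) and cross-multiplying: 1,430,000·(EBIT − 59,000) = 1,860,000·(EBIT − 397,000).
EBIT × (1,860,000 − 1,430,000) = 397,000 × 1,860,000 − 59,000 × 1,430,000 = 654,050,000,000, so EBIT = 654,050,000,000 ÷ 430,000 = 1,521,046.51.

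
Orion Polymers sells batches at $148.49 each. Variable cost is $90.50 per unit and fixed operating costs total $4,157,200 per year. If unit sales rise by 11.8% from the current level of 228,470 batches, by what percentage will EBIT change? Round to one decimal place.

Total contribution margin = 228,470 × $57.99 = $13,248,975.30.
Operating income = contribution − fixed costs = $13,248,975.30 − $4,157,200 = $9,091,775.30.
Degree of operating leverage = $13,248,975.30 / $9,091,775.30 = 1.4572.
Operating income changes by 1.4572 × +11.8% = +17.2%.

+17.2%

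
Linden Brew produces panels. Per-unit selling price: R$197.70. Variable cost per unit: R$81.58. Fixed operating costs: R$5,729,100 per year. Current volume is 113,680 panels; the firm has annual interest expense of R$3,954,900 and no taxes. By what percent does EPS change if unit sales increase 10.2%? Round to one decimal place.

+38.3%

Total contribution margin = 113,680 × R$116.12 = R$13,200,521.60.
Operating income = contribution − fixed costs = R$13,200,521.60 − R$5,729,100 = R$7,471,421.60.
After interest of R$3,954,900.00, pre-tax earnings = R$3,516,521.60.
Degree of combined leverage = contribution ÷ (EBIT − I) = R$13,200,521.60 ÷ R$3,516,521.60 = 3.7539.
EPS therefore changes by 3.7539 × (+10.2%) = +38.3%.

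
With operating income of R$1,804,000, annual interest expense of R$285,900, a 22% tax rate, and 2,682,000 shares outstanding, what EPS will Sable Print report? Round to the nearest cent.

R$0.44

Interest = R$285,900.00, so EBT = R$1,804,000 − R$285,900.00 = R$1,518,100.00.
After tax at 22%: net income = R$1,518,100.00 × 0.78 = R$1,184,118.00.
Per share: R$1,184,118.00 / 2,682,000 shares = R$0.44.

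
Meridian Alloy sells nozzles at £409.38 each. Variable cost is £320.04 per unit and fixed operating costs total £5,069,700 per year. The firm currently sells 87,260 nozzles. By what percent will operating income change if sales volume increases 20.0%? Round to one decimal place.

At 87,260 units, contribution = 87,260 × £89.34 = £7,795,808.40.
EBIT = £7,795,808.40 − £5,069,700 = £2,726,108.40.
Degree of operating leverage = £7,795,808.40 / £2,726,108.40 = 2.8597.
Operating income changes by 2.8597 × +20.0% = +57.2%.

+57.2%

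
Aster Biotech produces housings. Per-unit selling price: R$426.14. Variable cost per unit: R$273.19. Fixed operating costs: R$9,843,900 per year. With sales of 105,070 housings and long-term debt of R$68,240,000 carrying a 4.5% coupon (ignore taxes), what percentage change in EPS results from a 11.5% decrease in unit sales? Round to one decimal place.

-58.6%

At 105,070 units, contribution = 105,070 × R$152.95 = R$16,070,456.50.
Subtracting fixed costs: EBIT = R$16,070,456.50 − R$9,843,900 = R$6,226,556.50.
After interest of R$3,070,800.00, pre-tax earnings = R$3,155,756.50.
Degree of combined leverage = contribution ÷ (EBIT − I) = R$16,070,456.50 ÷ R$3,155,756.50 = 5.0924.
%ΔEPS = DCL × %ΔSales = 5.0924 × -11.5% = -58.6%.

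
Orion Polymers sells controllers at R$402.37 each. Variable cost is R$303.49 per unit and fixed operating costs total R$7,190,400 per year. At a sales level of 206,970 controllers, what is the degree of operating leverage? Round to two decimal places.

Contribution at this volume is 206,970 × R$98.88 = R$20,465,193.60.
EBIT = R$20,465,193.60 − R$7,190,400 = R$13,274,793.60.
DOL = contribution ÷ EBIT = R$20,465,193.60 ÷ R$13,274,793.60 = 1.5417.

1.54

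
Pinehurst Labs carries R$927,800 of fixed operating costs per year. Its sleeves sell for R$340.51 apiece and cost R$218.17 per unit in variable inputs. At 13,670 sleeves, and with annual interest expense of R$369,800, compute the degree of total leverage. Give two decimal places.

Contribution at this volume is 13,670 × R$122.34 = R$1,672,387.80.
Operating income = contribution − fixed costs = R$1,672,387.80 − R$927,800 = R$744,587.80. Interest = R$369,800.00, so EBIT − I = R$374,787.80.
DCL = contribution ÷ (EBIT − I) = R$1,672,387.80 ÷ R$374,787.80 = 4.4622.

4.46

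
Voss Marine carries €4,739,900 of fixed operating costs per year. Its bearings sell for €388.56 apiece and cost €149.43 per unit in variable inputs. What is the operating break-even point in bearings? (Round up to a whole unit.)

Each unit contributes €388.56 − €149.43 = €239.13.
Break-even volume = fixed costs ÷ CM per unit = €4,739,900 ÷ €239.13 = 19,821.44, so 19,822 bearings.

19,822 bearings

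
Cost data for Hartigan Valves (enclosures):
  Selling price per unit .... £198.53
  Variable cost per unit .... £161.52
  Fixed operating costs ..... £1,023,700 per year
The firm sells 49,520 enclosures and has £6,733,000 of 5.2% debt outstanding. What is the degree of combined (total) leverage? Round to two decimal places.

At 49,520 units, contribution = 49,520 × £37.01 = £1,832,735.20.
Subtracting fixed costs: EBIT = £1,832,735.20 − £1,023,700 = £809,035.20. Interest = £350,116.00.
DOL = £1,832,735.20 ÷ £809,035.20 = 2.2653; DFL = £809,035.20 ÷ £458,919.20 = 1.7629.
Combined leverage = 2.2653 × 1.7629 = 3.9935.

3.99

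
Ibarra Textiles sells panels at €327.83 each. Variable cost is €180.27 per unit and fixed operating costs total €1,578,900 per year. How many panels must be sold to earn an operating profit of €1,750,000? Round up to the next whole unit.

Unit CM = price − variable cost = €327.83 − €180.27 = €147.56.
Need Q such that Q × €147.56 − €1,578,900 = €1,750,000, i.e. Q = €3,328,900 / €147.56 = 22,559.64 → 22,560.

22,560 panels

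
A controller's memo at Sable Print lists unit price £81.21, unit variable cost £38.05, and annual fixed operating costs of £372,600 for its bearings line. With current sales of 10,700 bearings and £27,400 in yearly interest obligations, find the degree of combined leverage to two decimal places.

At 10,700 units, contribution = 10,700 × £43.16 = £461,812.00.
EBIT = £461,812.00 − £372,600 = £89,212.00. Interest = £27,400.00.
DOL = £461,812.00 ÷ £89,212.00 = 5.1766; DFL = £89,212.00 ÷ £61,812.00 = 1.4433.
Combined leverage = 5.1766 × 1.4433 = 7.4714.

7.47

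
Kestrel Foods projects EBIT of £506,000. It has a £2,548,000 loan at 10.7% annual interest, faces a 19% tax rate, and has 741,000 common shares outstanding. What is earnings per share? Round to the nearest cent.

Pre-tax income = £506,000 − £272,636.00 = £233,364.00.
After tax at 19%: net income = £233,364.00 × 0.81 = £189,024.84.
Per share: £189,024.84 / 741,000 shares = £0.26.

£0.26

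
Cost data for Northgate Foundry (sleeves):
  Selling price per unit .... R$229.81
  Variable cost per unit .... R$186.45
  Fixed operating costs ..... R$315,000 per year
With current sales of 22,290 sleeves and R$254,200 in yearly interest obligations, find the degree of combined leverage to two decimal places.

Contribution at this volume is 22,290 × R$43.36 = R$966,494.40.
Operating income = contribution − fixed costs = R$966,494.40 − R$315,000 = R$651,494.40. Interest = R$254,200.00, so EBIT − I = R$397,294.40.
DCL = contribution ÷ (EBIT − I) = R$966,494.40 ÷ R$397,294.40 = 2.4327.

2.43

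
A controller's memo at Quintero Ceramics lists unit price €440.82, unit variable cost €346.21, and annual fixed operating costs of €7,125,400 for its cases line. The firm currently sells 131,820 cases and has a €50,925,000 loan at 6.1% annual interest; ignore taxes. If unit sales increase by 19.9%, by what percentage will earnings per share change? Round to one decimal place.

Total contribution margin = 131,820 × €94.61 = €12,471,490.20.
EBIT = €12,471,490.20 − €7,125,400 = €5,346,090.20.
Interest = €3,106,425.00, so EBIT − I = €2,239,665.20.
Degree of combined leverage = contribution ÷ (EBIT − I) = €12,471,490.20 ÷ €2,239,665.20 = 5.5685.
%ΔEPS = DCL × %ΔSales = 5.5685 × +19.9% = +110.8%.

+110.8%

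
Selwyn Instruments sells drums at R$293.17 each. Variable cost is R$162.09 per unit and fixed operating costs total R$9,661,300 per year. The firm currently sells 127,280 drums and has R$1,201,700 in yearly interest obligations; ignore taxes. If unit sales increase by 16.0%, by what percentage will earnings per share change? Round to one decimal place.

+45.9%

At 127,280 units, contribution = 127,280 × R$131.08 = R$16,683,862.40.
EBIT = R$16,683,862.40 − R$9,661,300 = R$7,022,562.40.
After interest of R$1,201,700.00, pre-tax earnings = R$5,820,862.40.
Degree of combined leverage = contribution ÷ (EBIT − I) = R$16,683,862.40 ÷ R$5,820,862.40 = 2.8662.
EPS therefore changes by 2.8662 × (+16.0%) = +45.9%.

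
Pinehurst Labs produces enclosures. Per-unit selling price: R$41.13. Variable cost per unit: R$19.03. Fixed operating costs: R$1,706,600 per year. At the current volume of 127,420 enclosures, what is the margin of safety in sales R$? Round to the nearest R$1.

Each unit contributes R$41.13 − R$19.03 = R$22.10. Break-even units = R$1,706,600 ÷ R$22.10 = 77,221.72; break-even revenue = 77,221.72 × R$41.13 = R$3,176,129.32.
Actual sales revenue = 127,420 × R$41.13 = R$5,240,784.60.
Margin of safety = R$5,240,784.60 − R$3,176,129.32 = R$2,064,655.

R$2,064,655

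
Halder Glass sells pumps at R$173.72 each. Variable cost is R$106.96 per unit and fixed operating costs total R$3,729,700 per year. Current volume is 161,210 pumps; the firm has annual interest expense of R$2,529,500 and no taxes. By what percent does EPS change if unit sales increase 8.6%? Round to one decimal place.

Total contribution margin = 161,210 × R$66.76 = R$10,762,379.60.
Operating income = contribution − fixed costs = R$10,762,379.60 − R$3,729,700 = R$7,032,679.60.
After interest of R$2,529,500.00, pre-tax earnings = R$4,503,179.60.
Degree of combined leverage = contribution ÷ (EBIT − I) = R$10,762,379.60 ÷ R$4,503,179.60 = 2.3900.
EPS therefore changes by 2.3900 × (+8.6%) = +20.6%.

+20.6%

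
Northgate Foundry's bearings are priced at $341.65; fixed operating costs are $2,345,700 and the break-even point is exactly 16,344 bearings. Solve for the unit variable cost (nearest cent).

At break-even, FC = Q × (P − VC), so P − VC = $2,345,700 ÷ 16,344 = $143.5206.
Hence VC = price − CM = $341.65 − $143.5206 = $198.13.

$198.13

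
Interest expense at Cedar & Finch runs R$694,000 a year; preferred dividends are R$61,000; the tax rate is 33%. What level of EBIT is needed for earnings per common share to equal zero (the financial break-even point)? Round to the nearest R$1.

Preferred dividends are paid after tax, so their pre-tax equivalent is R$61,000 ÷ (1 − 0.33) = R$91,044.78.
EPS = 0 when EBIT covers interest plus the pre-tax preferred burden: R$694,000 + R$91,044.78 = R$785,044.78.

R$785,045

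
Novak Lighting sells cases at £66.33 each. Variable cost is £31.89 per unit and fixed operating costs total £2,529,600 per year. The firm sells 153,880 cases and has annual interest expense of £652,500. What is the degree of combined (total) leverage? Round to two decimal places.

At 153,880 units, contribution = 153,880 × £34.44 = £5,299,627.20.
EBIT = £5,299,627.20 − £2,529,600 = £2,770,027.20. Interest = £652,500.00, so EBIT − I = £2,117,527.20.
Degree of total leverage = total CM / (EBIT − interest) = £5,299,627.20 / £2,117,527.20 = 2.5027.

2.50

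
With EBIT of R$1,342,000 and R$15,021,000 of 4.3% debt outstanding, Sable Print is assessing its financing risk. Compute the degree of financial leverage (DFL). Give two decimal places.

Annual interest charges come to R$645,903.00.
DFL = EBIT ÷ (EBIT − I) = R$1,342,000 ÷ (R$1,342,000 − R$645,903.00) = R$1,342,000 ÷ R$696,097.00 = 1.9279.

1.93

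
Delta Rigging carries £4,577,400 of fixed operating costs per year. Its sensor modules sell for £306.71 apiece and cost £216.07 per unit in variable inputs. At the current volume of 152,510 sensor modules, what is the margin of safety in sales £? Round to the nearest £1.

£31,287,216

Contribution margin per unit = £306.71 − £216.07 = £90.64. Break-even units = £4,577,400 ÷ £90.64 = 50,500.88; break-even revenue = 50,500.88 × £306.71 = £15,489,125.71.
Actual sales revenue = 152,510 × £306.71 = £46,776,342.10.
Margin of safety = £46,776,342.10 − £15,489,125.71 = £31,287,216.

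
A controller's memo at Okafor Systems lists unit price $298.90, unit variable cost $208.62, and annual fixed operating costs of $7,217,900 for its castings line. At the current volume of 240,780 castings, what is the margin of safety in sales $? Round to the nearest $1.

Contribution margin per unit = $298.90 − $208.62 = $90.28. Break-even units = $7,217,900 ÷ $90.28 = 79,950.16; break-even revenue = 79,950.16 × $298.90 = $23,897,101.35.
Current sales = 240,780 × $298.90 = $71,969,142.00.
Margin of safety = $71,969,142.00 − $23,897,101.35 = $48,072,041.

$48,072,041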